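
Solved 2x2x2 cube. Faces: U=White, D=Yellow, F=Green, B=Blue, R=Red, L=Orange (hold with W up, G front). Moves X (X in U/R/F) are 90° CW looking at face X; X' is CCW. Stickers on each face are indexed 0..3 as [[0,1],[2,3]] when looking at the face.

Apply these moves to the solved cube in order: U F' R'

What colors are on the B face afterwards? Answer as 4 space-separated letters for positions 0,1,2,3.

Answer: Y O O B

Derivation:
After move 1 (U): U=WWWW F=RRGG R=BBRR B=OOBB L=GGOO
After move 2 (F'): F=RGRG U=WWBR R=YBYR D=GOYY L=GWOW
After move 3 (R'): R=BRYY U=WBBO F=RWRR D=GGYG B=YOOB
Query: B face = YOOB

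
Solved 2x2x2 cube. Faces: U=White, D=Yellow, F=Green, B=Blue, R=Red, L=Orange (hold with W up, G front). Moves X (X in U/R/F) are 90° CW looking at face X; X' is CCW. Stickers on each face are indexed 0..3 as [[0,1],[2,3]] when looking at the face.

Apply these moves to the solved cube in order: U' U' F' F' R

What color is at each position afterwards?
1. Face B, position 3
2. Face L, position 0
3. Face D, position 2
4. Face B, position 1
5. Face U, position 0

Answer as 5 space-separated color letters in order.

After move 1 (U'): U=WWWW F=OOGG R=GGRR B=RRBB L=BBOO
After move 2 (U'): U=WWWW F=BBGG R=OORR B=GGBB L=RROO
After move 3 (F'): F=BGBG U=WWOR R=YOYR D=ROYY L=RWOW
After move 4 (F'): F=GGBB U=WWYY R=OORR D=WWYY L=RROO
After move 5 (R): R=RORO U=WGYB F=GWBY D=WBYG B=YGWB
Query 1: B[3] = B
Query 2: L[0] = R
Query 3: D[2] = Y
Query 4: B[1] = G
Query 5: U[0] = W

Answer: B R Y G W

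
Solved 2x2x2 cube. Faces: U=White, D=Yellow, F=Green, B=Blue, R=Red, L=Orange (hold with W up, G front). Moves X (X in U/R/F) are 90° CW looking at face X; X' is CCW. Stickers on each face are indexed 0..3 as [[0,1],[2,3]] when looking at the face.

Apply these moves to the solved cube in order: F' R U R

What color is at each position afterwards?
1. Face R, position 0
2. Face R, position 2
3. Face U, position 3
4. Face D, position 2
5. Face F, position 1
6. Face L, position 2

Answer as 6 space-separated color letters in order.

Answer: R R Y Y B O

Derivation:
After move 1 (F'): F=GGGG U=WWRR R=YRYR D=OOYY L=OWOW
After move 2 (R): R=YYRR U=WGRG F=GOGY D=OBYB B=RBWB
After move 3 (U): U=RWGG F=YYGY R=RBRR B=OWWB L=GOOW
After move 4 (R): R=RRRB U=RYGY F=YBGB D=OWYO B=GWWB
Query 1: R[0] = R
Query 2: R[2] = R
Query 3: U[3] = Y
Query 4: D[2] = Y
Query 5: F[1] = B
Query 6: L[2] = O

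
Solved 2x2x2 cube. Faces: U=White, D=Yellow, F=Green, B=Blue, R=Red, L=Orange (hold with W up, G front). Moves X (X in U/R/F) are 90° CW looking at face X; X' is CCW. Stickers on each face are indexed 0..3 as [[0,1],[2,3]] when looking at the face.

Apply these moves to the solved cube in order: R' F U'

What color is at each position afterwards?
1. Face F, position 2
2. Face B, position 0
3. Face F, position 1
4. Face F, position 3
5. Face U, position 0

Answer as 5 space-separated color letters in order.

Answer: W W Y W B

Derivation:
After move 1 (R'): R=RRRR U=WBWB F=GWGW D=YGYG B=YBYB
After move 2 (F): F=GGWW U=WBOO R=WRBR D=RRYG L=OYOG
After move 3 (U'): U=BOWO F=OYWW R=GGBR B=WRYB L=YBOG
Query 1: F[2] = W
Query 2: B[0] = W
Query 3: F[1] = Y
Query 4: F[3] = W
Query 5: U[0] = B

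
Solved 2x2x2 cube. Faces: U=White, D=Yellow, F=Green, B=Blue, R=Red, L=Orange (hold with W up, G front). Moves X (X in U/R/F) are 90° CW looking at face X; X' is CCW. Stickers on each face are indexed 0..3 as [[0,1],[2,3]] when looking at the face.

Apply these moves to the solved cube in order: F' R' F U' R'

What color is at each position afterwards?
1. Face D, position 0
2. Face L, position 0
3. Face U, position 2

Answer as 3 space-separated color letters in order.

Answer: Y Y W

Derivation:
After move 1 (F'): F=GGGG U=WWRR R=YRYR D=OOYY L=OWOW
After move 2 (R'): R=RRYY U=WBRB F=GWGR D=OGYG B=YBOB
After move 3 (F): F=GGRW U=WBWW R=RRBY D=YRYG L=OOOG
After move 4 (U'): U=BWWW F=OORW R=GGBY B=RROB L=YBOG
After move 5 (R'): R=GYGB U=BOWR F=OWRW D=YOYW B=GRRB
Query 1: D[0] = Y
Query 2: L[0] = Y
Query 3: U[2] = W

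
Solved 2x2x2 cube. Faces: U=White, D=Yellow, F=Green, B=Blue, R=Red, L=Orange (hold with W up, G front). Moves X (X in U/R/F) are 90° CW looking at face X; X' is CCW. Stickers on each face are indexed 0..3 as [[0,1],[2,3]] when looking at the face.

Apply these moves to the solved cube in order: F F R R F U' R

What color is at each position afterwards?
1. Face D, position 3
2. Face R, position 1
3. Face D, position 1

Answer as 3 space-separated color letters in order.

After move 1 (F): F=GGGG U=WWOO R=WRWR D=RRYY L=OYOY
After move 2 (F): F=GGGG U=WWYY R=OROR D=WWYY L=OROR
After move 3 (R): R=OORR U=WGYG F=GWGY D=WBYB B=YBWB
After move 4 (R): R=RORO U=WWYY F=GBGB D=WWYY B=GBGB
After move 5 (F): F=GGBB U=WWRR R=YOYO D=RRYY L=OWOW
After move 6 (U'): U=WRWR F=OWBB R=GGYO B=YOGB L=GBOW
After move 7 (R): R=YGOG U=WWWB F=ORBY D=RGYY B=RORB
Query 1: D[3] = Y
Query 2: R[1] = G
Query 3: D[1] = G

Answer: Y G G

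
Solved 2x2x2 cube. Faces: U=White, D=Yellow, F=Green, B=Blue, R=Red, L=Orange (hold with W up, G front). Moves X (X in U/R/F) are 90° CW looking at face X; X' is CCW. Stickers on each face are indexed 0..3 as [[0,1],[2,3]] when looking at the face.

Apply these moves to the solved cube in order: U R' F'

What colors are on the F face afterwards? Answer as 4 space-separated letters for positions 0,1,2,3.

Answer: W W R G

Derivation:
After move 1 (U): U=WWWW F=RRGG R=BBRR B=OOBB L=GGOO
After move 2 (R'): R=BRBR U=WBWO F=RWGW D=YRYG B=YOYB
After move 3 (F'): F=WWRG U=WBBB R=RRYR D=GOYG L=GOOW
Query: F face = WWRG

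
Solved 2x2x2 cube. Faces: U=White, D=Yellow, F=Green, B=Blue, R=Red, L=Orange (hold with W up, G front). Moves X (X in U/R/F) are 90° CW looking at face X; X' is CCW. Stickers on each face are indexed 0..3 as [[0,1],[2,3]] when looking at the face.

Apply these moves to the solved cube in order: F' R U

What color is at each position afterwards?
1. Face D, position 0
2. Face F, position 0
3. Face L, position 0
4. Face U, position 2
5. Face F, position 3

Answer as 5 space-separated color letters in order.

After move 1 (F'): F=GGGG U=WWRR R=YRYR D=OOYY L=OWOW
After move 2 (R): R=YYRR U=WGRG F=GOGY D=OBYB B=RBWB
After move 3 (U): U=RWGG F=YYGY R=RBRR B=OWWB L=GOOW
Query 1: D[0] = O
Query 2: F[0] = Y
Query 3: L[0] = G
Query 4: U[2] = G
Query 5: F[3] = Y

Answer: O Y G G Y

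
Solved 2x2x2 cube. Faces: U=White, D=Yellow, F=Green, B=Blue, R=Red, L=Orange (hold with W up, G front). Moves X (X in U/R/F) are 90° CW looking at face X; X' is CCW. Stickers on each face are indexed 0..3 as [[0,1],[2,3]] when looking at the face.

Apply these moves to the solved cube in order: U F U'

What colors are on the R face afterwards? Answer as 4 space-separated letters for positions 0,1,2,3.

After move 1 (U): U=WWWW F=RRGG R=BBRR B=OOBB L=GGOO
After move 2 (F): F=GRGR U=WWOG R=WBWR D=RBYY L=GYOY
After move 3 (U'): U=WGWO F=GYGR R=GRWR B=WBBB L=OOOY
Query: R face = GRWR

Answer: G R W R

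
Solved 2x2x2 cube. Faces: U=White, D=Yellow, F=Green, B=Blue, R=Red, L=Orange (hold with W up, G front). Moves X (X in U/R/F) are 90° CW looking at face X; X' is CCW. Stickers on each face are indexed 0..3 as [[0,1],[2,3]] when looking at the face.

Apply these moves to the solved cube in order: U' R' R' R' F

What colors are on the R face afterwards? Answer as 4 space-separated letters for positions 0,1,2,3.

After move 1 (U'): U=WWWW F=OOGG R=GGRR B=RRBB L=BBOO
After move 2 (R'): R=GRGR U=WBWR F=OWGW D=YOYG B=YRYB
After move 3 (R'): R=RRGG U=WYWY F=OBGR D=YWYW B=GROB
After move 4 (R'): R=RGRG U=WOWG F=OYGY D=YBYR B=WRWB
After move 5 (F): F=GOYY U=WOOB R=WGGG D=RRYR L=BYOB
Query: R face = WGGG

Answer: W G G G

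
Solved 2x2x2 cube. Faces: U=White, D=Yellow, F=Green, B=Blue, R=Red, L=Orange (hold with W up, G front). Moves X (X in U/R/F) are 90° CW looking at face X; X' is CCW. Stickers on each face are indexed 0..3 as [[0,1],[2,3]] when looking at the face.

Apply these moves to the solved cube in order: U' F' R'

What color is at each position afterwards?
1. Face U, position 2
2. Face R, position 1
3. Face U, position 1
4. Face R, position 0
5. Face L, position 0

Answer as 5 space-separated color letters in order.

Answer: G R B G B

Derivation:
After move 1 (U'): U=WWWW F=OOGG R=GGRR B=RRBB L=BBOO
After move 2 (F'): F=OGOG U=WWGR R=YGYR D=BOYY L=BWOW
After move 3 (R'): R=GRYY U=WBGR F=OWOR D=BGYG B=YROB
Query 1: U[2] = G
Query 2: R[1] = R
Query 3: U[1] = B
Query 4: R[0] = G
Query 5: L[0] = B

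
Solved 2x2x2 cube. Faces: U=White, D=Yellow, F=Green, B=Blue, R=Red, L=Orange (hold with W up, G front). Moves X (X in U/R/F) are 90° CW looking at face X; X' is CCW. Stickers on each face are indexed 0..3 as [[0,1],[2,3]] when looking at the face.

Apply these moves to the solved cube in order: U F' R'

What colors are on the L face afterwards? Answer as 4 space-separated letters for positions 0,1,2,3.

After move 1 (U): U=WWWW F=RRGG R=BBRR B=OOBB L=GGOO
After move 2 (F'): F=RGRG U=WWBR R=YBYR D=GOYY L=GWOW
After move 3 (R'): R=BRYY U=WBBO F=RWRR D=GGYG B=YOOB
Query: L face = GWOW

Answer: G W O W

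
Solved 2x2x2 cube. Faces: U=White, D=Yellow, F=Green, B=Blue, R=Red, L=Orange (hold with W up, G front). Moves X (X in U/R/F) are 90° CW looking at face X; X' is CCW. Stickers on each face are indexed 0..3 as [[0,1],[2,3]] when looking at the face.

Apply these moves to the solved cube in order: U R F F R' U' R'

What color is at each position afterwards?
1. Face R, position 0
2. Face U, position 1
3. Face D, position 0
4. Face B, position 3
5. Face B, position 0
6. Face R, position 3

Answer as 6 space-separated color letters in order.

After move 1 (U): U=WWWW F=RRGG R=BBRR B=OOBB L=GGOO
After move 2 (R): R=RBRB U=WRWG F=RYGY D=YBYO B=WOWB
After move 3 (F): F=GRYY U=WROG R=WBGB D=RRYO L=GYOB
After move 4 (F): F=YGYR U=WRBY R=OBGB D=GWYO L=GROR
After move 5 (R'): R=BBOG U=WWBW F=YRYY D=GGYR B=OOWB
After move 6 (U'): U=WWWB F=GRYY R=YROG B=BBWB L=OOOR
After move 7 (R'): R=RGYO U=WWWB F=GWYB D=GRYY B=RBGB
Query 1: R[0] = R
Query 2: U[1] = W
Query 3: D[0] = G
Query 4: B[3] = B
Query 5: B[0] = R
Query 6: R[3] = O

Answer: R W G B R O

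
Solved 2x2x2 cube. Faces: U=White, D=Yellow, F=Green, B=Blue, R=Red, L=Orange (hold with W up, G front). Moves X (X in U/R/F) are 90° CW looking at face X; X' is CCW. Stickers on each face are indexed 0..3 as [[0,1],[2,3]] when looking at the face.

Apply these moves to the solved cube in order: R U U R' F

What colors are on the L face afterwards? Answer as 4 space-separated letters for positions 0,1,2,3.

After move 1 (R): R=RRRR U=WGWG F=GYGY D=YBYB B=WBWB
After move 2 (U): U=WWGG F=RRGY R=WBRR B=OOWB L=GYOO
After move 3 (U): U=GWGW F=WBGY R=OORR B=GYWB L=RROO
After move 4 (R'): R=OROR U=GWGG F=WWGW D=YBYY B=BYBB
After move 5 (F): F=GWWW U=GWOR R=GRGR D=OOYY L=RYOB
Query: L face = RYOB

Answer: R Y O B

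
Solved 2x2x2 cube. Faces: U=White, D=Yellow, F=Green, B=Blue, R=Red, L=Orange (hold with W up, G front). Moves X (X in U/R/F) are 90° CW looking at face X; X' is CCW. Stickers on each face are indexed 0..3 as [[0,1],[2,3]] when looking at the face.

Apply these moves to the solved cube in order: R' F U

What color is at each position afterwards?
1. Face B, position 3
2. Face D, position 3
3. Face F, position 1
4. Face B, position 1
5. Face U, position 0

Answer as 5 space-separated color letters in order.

After move 1 (R'): R=RRRR U=WBWB F=GWGW D=YGYG B=YBYB
After move 2 (F): F=GGWW U=WBOO R=WRBR D=RRYG L=OYOG
After move 3 (U): U=OWOB F=WRWW R=YBBR B=OYYB L=GGOG
Query 1: B[3] = B
Query 2: D[3] = G
Query 3: F[1] = R
Query 4: B[1] = Y
Query 5: U[0] = O

Answer: B G R Y O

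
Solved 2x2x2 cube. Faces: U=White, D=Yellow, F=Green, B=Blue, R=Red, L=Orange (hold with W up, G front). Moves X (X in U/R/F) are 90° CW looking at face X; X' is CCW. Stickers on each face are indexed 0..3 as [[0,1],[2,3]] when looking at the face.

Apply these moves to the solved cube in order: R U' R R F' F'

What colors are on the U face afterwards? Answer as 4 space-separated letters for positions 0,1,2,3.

After move 1 (R): R=RRRR U=WGWG F=GYGY D=YBYB B=WBWB
After move 2 (U'): U=GGWW F=OOGY R=GYRR B=RRWB L=WBOO
After move 3 (R): R=RGRY U=GOWY F=OBGB D=YWYR B=WRGB
After move 4 (R): R=RRYG U=GBWB F=OWGR D=YGYW B=YROB
After move 5 (F'): F=WROG U=GBRY R=GRYG D=BOYW L=WBOW
After move 6 (F'): F=RGWO U=GBGY R=ORBG D=BWYW L=WYOR
Query: U face = GBGY

Answer: G B G Y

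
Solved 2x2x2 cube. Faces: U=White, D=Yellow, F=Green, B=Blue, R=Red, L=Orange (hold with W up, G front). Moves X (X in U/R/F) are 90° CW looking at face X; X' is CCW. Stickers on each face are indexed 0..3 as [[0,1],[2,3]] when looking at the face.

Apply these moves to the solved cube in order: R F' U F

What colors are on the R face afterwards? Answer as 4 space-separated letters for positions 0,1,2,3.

After move 1 (R): R=RRRR U=WGWG F=GYGY D=YBYB B=WBWB
After move 2 (F'): F=YYGG U=WGRR R=BRYR D=OOYB L=OGOW
After move 3 (U): U=RWRG F=BRGG R=WBYR B=OGWB L=YYOW
After move 4 (F): F=GBGR U=RWWY R=RBGR D=YWYB L=YOOO
Query: R face = RBGR

Answer: R B G R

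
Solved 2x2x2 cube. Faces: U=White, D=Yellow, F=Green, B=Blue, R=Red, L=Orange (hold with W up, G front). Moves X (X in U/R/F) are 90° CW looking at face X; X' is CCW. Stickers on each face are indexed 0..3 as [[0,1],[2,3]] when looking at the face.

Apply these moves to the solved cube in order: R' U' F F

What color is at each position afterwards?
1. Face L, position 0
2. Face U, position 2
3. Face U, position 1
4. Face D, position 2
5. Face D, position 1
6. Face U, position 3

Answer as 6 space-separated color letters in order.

Answer: Y G B Y W Y

Derivation:
After move 1 (R'): R=RRRR U=WBWB F=GWGW D=YGYG B=YBYB
After move 2 (U'): U=BBWW F=OOGW R=GWRR B=RRYB L=YBOO
After move 3 (F): F=GOWO U=BBOB R=WWWR D=RGYG L=YYOG
After move 4 (F): F=WGOO U=BBGY R=OWBR D=WWYG L=YROG
Query 1: L[0] = Y
Query 2: U[2] = G
Query 3: U[1] = B
Query 4: D[2] = Y
Query 5: D[1] = W
Query 6: U[3] = Y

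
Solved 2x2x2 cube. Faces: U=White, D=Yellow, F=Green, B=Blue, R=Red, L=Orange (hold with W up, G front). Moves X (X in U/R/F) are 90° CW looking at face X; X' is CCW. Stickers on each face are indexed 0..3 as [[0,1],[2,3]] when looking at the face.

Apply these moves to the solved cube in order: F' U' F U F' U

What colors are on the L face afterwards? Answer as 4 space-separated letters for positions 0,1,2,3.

After move 1 (F'): F=GGGG U=WWRR R=YRYR D=OOYY L=OWOW
After move 2 (U'): U=WRWR F=OWGG R=GGYR B=YRBB L=BBOW
After move 3 (F): F=GOGW U=WRWB R=WGRR D=YGYY L=BOOO
After move 4 (U): U=WWBR F=WGGW R=YRRR B=BOBB L=GOOO
After move 5 (F'): F=GWWG U=WWYR R=GRYR D=OOYY L=GROB
After move 6 (U): U=YWRW F=GRWG R=BOYR B=GRBB L=GWOB
Query: L face = GWOB

Answer: G W O B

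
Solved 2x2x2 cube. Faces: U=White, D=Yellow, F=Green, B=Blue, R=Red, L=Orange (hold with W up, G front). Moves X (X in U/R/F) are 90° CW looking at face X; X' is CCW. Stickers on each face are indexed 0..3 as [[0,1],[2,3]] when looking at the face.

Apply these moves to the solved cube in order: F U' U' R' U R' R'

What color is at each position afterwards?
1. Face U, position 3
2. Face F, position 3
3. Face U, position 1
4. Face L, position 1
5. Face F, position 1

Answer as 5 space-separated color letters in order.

After move 1 (F): F=GGGG U=WWOO R=WRWR D=RRYY L=OYOY
After move 2 (U'): U=WOWO F=OYGG R=GGWR B=WRBB L=BBOY
After move 3 (U'): U=OOWW F=BBGG R=OYWR B=GGBB L=WROY
After move 4 (R'): R=YROW U=OBWG F=BOGW D=RBYG B=YGRB
After move 5 (U): U=WOGB F=YRGW R=YGOW B=WRRB L=BOOY
After move 6 (R'): R=GWYO U=WRGW F=YOGB D=RRYW B=GRBB
After move 7 (R'): R=WOGY U=WBGG F=YRGW D=ROYB B=WRRB
Query 1: U[3] = G
Query 2: F[3] = W
Query 3: U[1] = B
Query 4: L[1] = O
Query 5: F[1] = R

Answer: G W B O R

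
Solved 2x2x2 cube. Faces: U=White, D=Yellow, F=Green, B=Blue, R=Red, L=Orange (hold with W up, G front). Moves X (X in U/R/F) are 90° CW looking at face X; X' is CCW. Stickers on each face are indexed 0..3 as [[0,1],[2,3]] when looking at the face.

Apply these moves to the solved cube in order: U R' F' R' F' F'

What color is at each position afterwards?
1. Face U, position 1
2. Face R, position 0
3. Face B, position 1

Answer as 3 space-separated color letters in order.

After move 1 (U): U=WWWW F=RRGG R=BBRR B=OOBB L=GGOO
After move 2 (R'): R=BRBR U=WBWO F=RWGW D=YRYG B=YOYB
After move 3 (F'): F=WWRG U=WBBB R=RRYR D=GOYG L=GOOW
After move 4 (R'): R=RRRY U=WYBY F=WBRB D=GWYG B=GOOB
After move 5 (F'): F=BBWR U=WYRR R=WRGY D=OWYG L=GYOB
After move 6 (F'): F=BRBW U=WYWG R=WROY D=YBYG L=GROR
Query 1: U[1] = Y
Query 2: R[0] = W
Query 3: B[1] = O

Answer: Y W O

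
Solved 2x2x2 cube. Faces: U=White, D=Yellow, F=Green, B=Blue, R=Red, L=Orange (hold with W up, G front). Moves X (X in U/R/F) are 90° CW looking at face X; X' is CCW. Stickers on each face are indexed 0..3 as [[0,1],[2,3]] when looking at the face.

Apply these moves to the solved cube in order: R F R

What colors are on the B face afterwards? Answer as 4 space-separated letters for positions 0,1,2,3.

After move 1 (R): R=RRRR U=WGWG F=GYGY D=YBYB B=WBWB
After move 2 (F): F=GGYY U=WGOO R=WRGR D=RRYB L=OYOB
After move 3 (R): R=GWRR U=WGOY F=GRYB D=RWYW B=OBGB
Query: B face = OBGB

Answer: O B G B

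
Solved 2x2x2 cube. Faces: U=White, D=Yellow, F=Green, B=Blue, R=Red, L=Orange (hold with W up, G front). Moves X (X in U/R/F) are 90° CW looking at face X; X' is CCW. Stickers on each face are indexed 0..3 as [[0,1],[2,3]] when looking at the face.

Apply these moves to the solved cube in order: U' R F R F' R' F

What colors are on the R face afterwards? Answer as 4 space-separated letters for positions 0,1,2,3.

Answer: G G B R

Derivation:
After move 1 (U'): U=WWWW F=OOGG R=GGRR B=RRBB L=BBOO
After move 2 (R): R=RGRG U=WOWG F=OYGY D=YBYR B=WRWB
After move 3 (F): F=GOYY U=WOOB R=WGGG D=RRYR L=BYOB
After move 4 (R): R=GWGG U=WOOY F=GRYR D=RWYW B=BROB
After move 5 (F'): F=RRGY U=WOGG R=WWRG D=YBYW L=BYOO
After move 6 (R'): R=WGWR U=WOGB F=ROGG D=YRYY B=WRBB
After move 7 (F): F=GRGO U=WOOY R=GGBR D=WWYY L=BYOR
Query: R face = GGBR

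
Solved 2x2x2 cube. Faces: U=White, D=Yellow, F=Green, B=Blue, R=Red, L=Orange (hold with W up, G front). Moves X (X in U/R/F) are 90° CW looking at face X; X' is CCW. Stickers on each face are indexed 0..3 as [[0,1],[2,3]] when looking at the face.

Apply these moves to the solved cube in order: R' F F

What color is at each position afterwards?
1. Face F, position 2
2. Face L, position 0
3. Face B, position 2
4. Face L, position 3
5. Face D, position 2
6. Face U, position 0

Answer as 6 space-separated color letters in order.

Answer: W O Y R Y W

Derivation:
After move 1 (R'): R=RRRR U=WBWB F=GWGW D=YGYG B=YBYB
After move 2 (F): F=GGWW U=WBOO R=WRBR D=RRYG L=OYOG
After move 3 (F): F=WGWG U=WBGY R=OROR D=BWYG L=OROR
Query 1: F[2] = W
Query 2: L[0] = O
Query 3: B[2] = Y
Query 4: L[3] = R
Query 5: D[2] = Y
Query 6: U[0] = W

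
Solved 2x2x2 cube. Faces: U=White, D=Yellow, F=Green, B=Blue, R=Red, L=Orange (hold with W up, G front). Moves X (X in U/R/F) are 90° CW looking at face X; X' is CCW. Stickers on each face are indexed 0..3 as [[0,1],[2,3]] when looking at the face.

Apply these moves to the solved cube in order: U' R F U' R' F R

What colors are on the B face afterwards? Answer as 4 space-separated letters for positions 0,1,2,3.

After move 1 (U'): U=WWWW F=OOGG R=GGRR B=RRBB L=BBOO
After move 2 (R): R=RGRG U=WOWG F=OYGY D=YBYR B=WRWB
After move 3 (F): F=GOYY U=WOOB R=WGGG D=RRYR L=BYOB
After move 4 (U'): U=OBWO F=BYYY R=GOGG B=WGWB L=WROB
After move 5 (R'): R=OGGG U=OWWW F=BBYO D=RYYY B=RGRB
After move 6 (F): F=YBOB U=OWBR R=WGWG D=GOYY L=WROY
After move 7 (R): R=WWGG U=OBBB F=YOOY D=GRYR B=RGWB
Query: B face = RGWB

Answer: R G W B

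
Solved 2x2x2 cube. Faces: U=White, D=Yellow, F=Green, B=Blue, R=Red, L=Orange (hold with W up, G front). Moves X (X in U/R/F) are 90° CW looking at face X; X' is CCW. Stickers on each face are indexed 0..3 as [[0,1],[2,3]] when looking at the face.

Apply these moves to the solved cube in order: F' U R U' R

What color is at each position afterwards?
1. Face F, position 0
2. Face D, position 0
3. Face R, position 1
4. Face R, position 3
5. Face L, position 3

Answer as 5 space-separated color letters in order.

Answer: G O Y O W

Derivation:
After move 1 (F'): F=GGGG U=WWRR R=YRYR D=OOYY L=OWOW
After move 2 (U): U=RWRW F=YRGG R=BBYR B=OWBB L=GGOW
After move 3 (R): R=YBRB U=RRRG F=YOGY D=OBYO B=WWWB
After move 4 (U'): U=RGRR F=GGGY R=YORB B=YBWB L=WWOW
After move 5 (R): R=RYBO U=RGRY F=GBGO D=OWYY B=RBGB
Query 1: F[0] = G
Query 2: D[0] = O
Query 3: R[1] = Y
Query 4: R[3] = O
Query 5: L[3] = W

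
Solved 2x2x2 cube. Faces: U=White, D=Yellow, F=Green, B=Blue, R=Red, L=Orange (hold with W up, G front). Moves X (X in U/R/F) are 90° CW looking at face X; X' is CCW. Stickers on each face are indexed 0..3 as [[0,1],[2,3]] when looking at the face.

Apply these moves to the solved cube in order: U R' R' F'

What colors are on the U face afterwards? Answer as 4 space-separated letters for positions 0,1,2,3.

After move 1 (U): U=WWWW F=RRGG R=BBRR B=OOBB L=GGOO
After move 2 (R'): R=BRBR U=WBWO F=RWGW D=YRYG B=YOYB
After move 3 (R'): R=RRBB U=WYWY F=RBGO D=YWYW B=GORB
After move 4 (F'): F=BORG U=WYRB R=WRYB D=GOYW L=GYOW
Query: U face = WYRB

Answer: W Y R B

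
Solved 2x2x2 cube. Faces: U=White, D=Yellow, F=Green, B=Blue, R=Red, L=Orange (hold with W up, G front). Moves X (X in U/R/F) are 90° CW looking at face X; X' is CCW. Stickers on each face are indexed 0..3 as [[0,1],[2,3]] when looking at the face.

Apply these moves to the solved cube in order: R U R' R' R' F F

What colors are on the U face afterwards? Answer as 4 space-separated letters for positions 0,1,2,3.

After move 1 (R): R=RRRR U=WGWG F=GYGY D=YBYB B=WBWB
After move 2 (U): U=WWGG F=RRGY R=WBRR B=OOWB L=GYOO
After move 3 (R'): R=BRWR U=WWGO F=RWGG D=YRYY B=BOBB
After move 4 (R'): R=RRBW U=WBGB F=RWGO D=YWYG B=YORB
After move 5 (R'): R=RWRB U=WRGY F=RBGB D=YWYO B=GOWB
After move 6 (F): F=GRBB U=WROY R=GWYB D=RRYO L=GYOW
After move 7 (F): F=BGBR U=WRWY R=OWYB D=YGYO L=GROR
Query: U face = WRWY

Answer: W R W Y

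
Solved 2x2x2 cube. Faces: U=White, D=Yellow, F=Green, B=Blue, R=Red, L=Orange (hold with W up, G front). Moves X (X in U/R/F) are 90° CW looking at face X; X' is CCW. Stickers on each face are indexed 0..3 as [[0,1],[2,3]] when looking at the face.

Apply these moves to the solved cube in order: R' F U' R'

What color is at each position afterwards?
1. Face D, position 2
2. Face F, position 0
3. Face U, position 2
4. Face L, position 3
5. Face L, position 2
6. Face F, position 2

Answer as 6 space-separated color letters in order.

Answer: Y O W G O W

Derivation:
After move 1 (R'): R=RRRR U=WBWB F=GWGW D=YGYG B=YBYB
After move 2 (F): F=GGWW U=WBOO R=WRBR D=RRYG L=OYOG
After move 3 (U'): U=BOWO F=OYWW R=GGBR B=WRYB L=YBOG
After move 4 (R'): R=GRGB U=BYWW F=OOWO D=RYYW B=GRRB
Query 1: D[2] = Y
Query 2: F[0] = O
Query 3: U[2] = W
Query 4: L[3] = G
Query 5: L[2] = O
Query 6: F[2] = W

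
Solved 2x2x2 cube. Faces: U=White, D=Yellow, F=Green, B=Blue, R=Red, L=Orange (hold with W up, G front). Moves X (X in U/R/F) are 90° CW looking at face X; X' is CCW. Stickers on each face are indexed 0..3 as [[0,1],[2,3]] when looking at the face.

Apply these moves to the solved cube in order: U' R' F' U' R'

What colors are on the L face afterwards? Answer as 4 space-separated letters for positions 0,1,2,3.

After move 1 (U'): U=WWWW F=OOGG R=GGRR B=RRBB L=BBOO
After move 2 (R'): R=GRGR U=WBWR F=OWGW D=YOYG B=YRYB
After move 3 (F'): F=WWOG U=WBGG R=ORYR D=BOYG L=BROW
After move 4 (U'): U=BGWG F=BROG R=WWYR B=ORYB L=YROW
After move 5 (R'): R=WRWY U=BYWO F=BGOG D=BRYG B=GROB
Query: L face = YROW

Answer: Y R O W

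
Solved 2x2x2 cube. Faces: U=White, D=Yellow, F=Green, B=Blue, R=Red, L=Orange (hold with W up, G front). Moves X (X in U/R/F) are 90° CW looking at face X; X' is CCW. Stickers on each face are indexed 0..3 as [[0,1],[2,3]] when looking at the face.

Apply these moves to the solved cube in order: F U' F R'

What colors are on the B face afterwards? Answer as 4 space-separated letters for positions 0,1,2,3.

After move 1 (F): F=GGGG U=WWOO R=WRWR D=RRYY L=OYOY
After move 2 (U'): U=WOWO F=OYGG R=GGWR B=WRBB L=BBOY
After move 3 (F): F=GOGY U=WOYB R=WGOR D=WGYY L=BROR
After move 4 (R'): R=GRWO U=WBYW F=GOGB D=WOYY B=YRGB
Query: B face = YRGB

Answer: Y R G B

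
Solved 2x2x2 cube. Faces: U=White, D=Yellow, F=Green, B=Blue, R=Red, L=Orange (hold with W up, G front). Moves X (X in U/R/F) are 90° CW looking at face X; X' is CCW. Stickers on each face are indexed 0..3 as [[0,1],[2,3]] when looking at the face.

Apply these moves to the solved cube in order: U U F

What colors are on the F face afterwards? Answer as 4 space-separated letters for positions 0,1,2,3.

Answer: G B G B

Derivation:
After move 1 (U): U=WWWW F=RRGG R=BBRR B=OOBB L=GGOO
After move 2 (U): U=WWWW F=BBGG R=OORR B=GGBB L=RROO
After move 3 (F): F=GBGB U=WWOR R=WOWR D=ROYY L=RYOY
Query: F face = GBGB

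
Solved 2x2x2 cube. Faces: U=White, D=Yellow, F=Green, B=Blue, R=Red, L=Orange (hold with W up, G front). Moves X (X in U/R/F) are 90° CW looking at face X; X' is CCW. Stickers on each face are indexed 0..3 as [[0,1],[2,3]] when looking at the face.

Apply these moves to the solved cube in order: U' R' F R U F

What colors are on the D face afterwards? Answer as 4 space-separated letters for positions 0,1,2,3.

After move 1 (U'): U=WWWW F=OOGG R=GGRR B=RRBB L=BBOO
After move 2 (R'): R=GRGR U=WBWR F=OWGW D=YOYG B=YRYB
After move 3 (F): F=GOWW U=WBOB R=WRRR D=GGYG L=BYOO
After move 4 (R): R=RWRR U=WOOW F=GGWG D=GYYY B=BRBB
After move 5 (U): U=OWWO F=RWWG R=BRRR B=BYBB L=GGOO
After move 6 (F): F=WRGW U=OWOG R=WROR D=RBYY L=GGOY
Query: D face = RBYY

Answer: R B Y Y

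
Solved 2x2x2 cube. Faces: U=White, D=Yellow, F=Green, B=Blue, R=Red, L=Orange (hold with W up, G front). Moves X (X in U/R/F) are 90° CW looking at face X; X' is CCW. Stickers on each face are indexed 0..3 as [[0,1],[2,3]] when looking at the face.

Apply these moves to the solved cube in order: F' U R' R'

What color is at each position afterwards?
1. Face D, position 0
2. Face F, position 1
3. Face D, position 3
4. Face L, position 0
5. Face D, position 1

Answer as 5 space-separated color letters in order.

Answer: O B W G W

Derivation:
After move 1 (F'): F=GGGG U=WWRR R=YRYR D=OOYY L=OWOW
After move 2 (U): U=RWRW F=YRGG R=BBYR B=OWBB L=GGOW
After move 3 (R'): R=BRBY U=RBRO F=YWGW D=ORYG B=YWOB
After move 4 (R'): R=RYBB U=RORY F=YBGO D=OWYW B=GWRB
Query 1: D[0] = O
Query 2: F[1] = B
Query 3: D[3] = W
Query 4: L[0] = G
Query 5: D[1] = W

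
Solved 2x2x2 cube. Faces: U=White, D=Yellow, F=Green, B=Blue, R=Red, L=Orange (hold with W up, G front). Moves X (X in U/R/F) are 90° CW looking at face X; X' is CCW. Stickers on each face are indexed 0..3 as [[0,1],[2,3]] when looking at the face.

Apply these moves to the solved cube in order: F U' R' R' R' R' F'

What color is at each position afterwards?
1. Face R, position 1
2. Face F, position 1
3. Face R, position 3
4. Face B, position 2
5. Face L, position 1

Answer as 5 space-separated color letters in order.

After move 1 (F): F=GGGG U=WWOO R=WRWR D=RRYY L=OYOY
After move 2 (U'): U=WOWO F=OYGG R=GGWR B=WRBB L=BBOY
After move 3 (R'): R=GRGW U=WBWW F=OOGO D=RYYG B=YRRB
After move 4 (R'): R=RWGG U=WRWY F=OBGW D=ROYO B=GRYB
After move 5 (R'): R=WGRG U=WYWG F=ORGY D=RBYW B=OROB
After move 6 (R'): R=GGWR U=WOWO F=OYGG D=RRYY B=WRBB
After move 7 (F'): F=YGOG U=WOGW R=RGRR D=BYYY L=BOOW
Query 1: R[1] = G
Query 2: F[1] = G
Query 3: R[3] = R
Query 4: B[2] = B
Query 5: L[1] = O

Answer: G G R B O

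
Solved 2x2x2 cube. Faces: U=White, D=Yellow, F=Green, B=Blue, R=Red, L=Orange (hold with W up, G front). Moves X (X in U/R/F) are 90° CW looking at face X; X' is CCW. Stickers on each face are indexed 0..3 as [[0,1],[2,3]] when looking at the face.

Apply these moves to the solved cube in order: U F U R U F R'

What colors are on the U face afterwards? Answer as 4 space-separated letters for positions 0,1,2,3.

After move 1 (U): U=WWWW F=RRGG R=BBRR B=OOBB L=GGOO
After move 2 (F): F=GRGR U=WWOG R=WBWR D=RBYY L=GYOY
After move 3 (U): U=OWGW F=WBGR R=OOWR B=GYBB L=GROY
After move 4 (R): R=WORO U=OBGR F=WBGY D=RBYG B=WYWB
After move 5 (U): U=GORB F=WOGY R=WYRO B=GRWB L=WBOY
After move 6 (F): F=GWYO U=GOYB R=RYBO D=RWYG L=WROB
After move 7 (R'): R=YORB U=GWYG F=GOYB D=RWYO B=GRWB
Query: U face = GWYG

Answer: G W Y G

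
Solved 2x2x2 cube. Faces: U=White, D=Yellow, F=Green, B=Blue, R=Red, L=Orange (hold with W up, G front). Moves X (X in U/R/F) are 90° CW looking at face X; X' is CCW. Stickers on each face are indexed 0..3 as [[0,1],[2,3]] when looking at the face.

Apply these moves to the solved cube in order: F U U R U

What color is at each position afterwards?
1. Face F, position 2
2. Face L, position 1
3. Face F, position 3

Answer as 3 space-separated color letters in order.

After move 1 (F): F=GGGG U=WWOO R=WRWR D=RRYY L=OYOY
After move 2 (U): U=OWOW F=WRGG R=BBWR B=OYBB L=GGOY
After move 3 (U): U=OOWW F=BBGG R=OYWR B=GGBB L=WROY
After move 4 (R): R=WORY U=OBWG F=BRGY D=RBYG B=WGOB
After move 5 (U): U=WOGB F=WOGY R=WGRY B=WROB L=BROY
Query 1: F[2] = G
Query 2: L[1] = R
Query 3: F[3] = Y

Answer: G R Y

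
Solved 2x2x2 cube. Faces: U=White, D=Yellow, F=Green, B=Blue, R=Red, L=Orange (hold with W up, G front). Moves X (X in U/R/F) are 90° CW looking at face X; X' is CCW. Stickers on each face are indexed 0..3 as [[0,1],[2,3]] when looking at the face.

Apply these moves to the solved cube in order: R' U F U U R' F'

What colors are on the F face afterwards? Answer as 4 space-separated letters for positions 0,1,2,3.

After move 1 (R'): R=RRRR U=WBWB F=GWGW D=YGYG B=YBYB
After move 2 (U): U=WWBB F=RRGW R=YBRR B=OOYB L=GWOO
After move 3 (F): F=GRWR U=WWOW R=BBBR D=RYYG L=GYOG
After move 4 (U): U=OWWW F=BBWR R=OOBR B=GYYB L=GROG
After move 5 (U): U=WOWW F=OOWR R=GYBR B=GRYB L=BBOG
After move 6 (R'): R=YRGB U=WYWG F=OOWW D=ROYR B=GRYB
After move 7 (F'): F=OWOW U=WYYG R=ORRB D=BGYR L=BGOW
Query: F face = OWOW

Answer: O W O W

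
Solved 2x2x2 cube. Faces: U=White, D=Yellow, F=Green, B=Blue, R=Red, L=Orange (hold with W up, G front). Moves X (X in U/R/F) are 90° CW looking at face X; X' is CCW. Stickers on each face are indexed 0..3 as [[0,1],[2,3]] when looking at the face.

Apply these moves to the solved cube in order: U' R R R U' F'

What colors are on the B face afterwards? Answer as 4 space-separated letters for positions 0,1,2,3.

After move 1 (U'): U=WWWW F=OOGG R=GGRR B=RRBB L=BBOO
After move 2 (R): R=RGRG U=WOWG F=OYGY D=YBYR B=WRWB
After move 3 (R): R=RRGG U=WYWY F=OBGR D=YWYW B=GROB
After move 4 (R): R=GRGR U=WBWR F=OWGW D=YOYG B=YRYB
After move 5 (U'): U=BRWW F=BBGW R=OWGR B=GRYB L=YROO
After move 6 (F'): F=BWBG U=BROG R=OWYR D=ROYG L=YWOW
Query: B face = GRYB

Answer: G R Y B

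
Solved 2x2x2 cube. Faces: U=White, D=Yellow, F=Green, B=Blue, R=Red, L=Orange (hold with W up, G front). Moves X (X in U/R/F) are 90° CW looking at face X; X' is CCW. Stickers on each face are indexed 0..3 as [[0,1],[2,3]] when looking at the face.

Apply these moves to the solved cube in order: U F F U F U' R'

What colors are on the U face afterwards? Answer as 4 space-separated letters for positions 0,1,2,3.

After move 1 (U): U=WWWW F=RRGG R=BBRR B=OOBB L=GGOO
After move 2 (F): F=GRGR U=WWOG R=WBWR D=RBYY L=GYOY
After move 3 (F): F=GGRR U=WWYY R=OBGR D=WWYY L=GROB
After move 4 (U): U=YWYW F=OBRR R=OOGR B=GRBB L=GGOB
After move 5 (F): F=RORB U=YWBG R=YOWR D=GOYY L=GWOW
After move 6 (U'): U=WGYB F=GWRB R=ROWR B=YOBB L=GROW
After move 7 (R'): R=ORRW U=WBYY F=GGRB D=GWYB B=YOOB
Query: U face = WBYY

Answer: W B Y Y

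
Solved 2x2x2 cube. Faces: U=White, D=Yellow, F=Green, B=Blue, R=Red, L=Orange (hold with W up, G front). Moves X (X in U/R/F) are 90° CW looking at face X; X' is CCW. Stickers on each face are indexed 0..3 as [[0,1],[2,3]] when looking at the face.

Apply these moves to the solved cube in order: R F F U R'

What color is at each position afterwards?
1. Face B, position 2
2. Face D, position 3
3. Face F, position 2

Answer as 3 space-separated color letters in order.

After move 1 (R): R=RRRR U=WGWG F=GYGY D=YBYB B=WBWB
After move 2 (F): F=GGYY U=WGOO R=WRGR D=RRYB L=OYOB
After move 3 (F): F=YGYG U=WGBY R=OROR D=GWYB L=OROR
After move 4 (U): U=BWYG F=ORYG R=WBOR B=ORWB L=YGOR
After move 5 (R'): R=BRWO U=BWYO F=OWYG D=GRYG B=BRWB
Query 1: B[2] = W
Query 2: D[3] = G
Query 3: F[2] = Y

Answer: W G Y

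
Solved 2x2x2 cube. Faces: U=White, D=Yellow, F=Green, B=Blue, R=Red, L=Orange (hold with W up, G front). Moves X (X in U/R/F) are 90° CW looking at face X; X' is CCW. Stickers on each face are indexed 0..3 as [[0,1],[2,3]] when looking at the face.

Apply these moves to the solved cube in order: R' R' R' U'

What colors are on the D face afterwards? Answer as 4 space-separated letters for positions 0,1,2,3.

Answer: Y B Y B

Derivation:
After move 1 (R'): R=RRRR U=WBWB F=GWGW D=YGYG B=YBYB
After move 2 (R'): R=RRRR U=WYWY F=GBGB D=YWYW B=GBGB
After move 3 (R'): R=RRRR U=WGWG F=GYGY D=YBYB B=WBWB
After move 4 (U'): U=GGWW F=OOGY R=GYRR B=RRWB L=WBOO
Query: D face = YBYB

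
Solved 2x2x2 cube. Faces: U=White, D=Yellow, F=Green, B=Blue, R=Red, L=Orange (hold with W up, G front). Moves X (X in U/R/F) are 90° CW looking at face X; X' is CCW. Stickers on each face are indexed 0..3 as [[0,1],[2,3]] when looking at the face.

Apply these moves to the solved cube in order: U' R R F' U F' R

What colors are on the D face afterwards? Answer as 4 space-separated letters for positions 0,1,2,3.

After move 1 (U'): U=WWWW F=OOGG R=GGRR B=RRBB L=BBOO
After move 2 (R): R=RGRG U=WOWG F=OYGY D=YBYR B=WRWB
After move 3 (R): R=RRGG U=WYWY F=OBGR D=YWYW B=GROB
After move 4 (F'): F=BROG U=WYRG R=WRYG D=BOYW L=BYOW
After move 5 (U): U=RWGY F=WROG R=GRYG B=BYOB L=BROW
After move 6 (F'): F=RGWO U=RWGY R=ORBG D=RWYW L=BYOG
After move 7 (R): R=BOGR U=RGGO F=RWWW D=ROYB B=YYWB
Query: D face = ROYB

Answer: R O Y B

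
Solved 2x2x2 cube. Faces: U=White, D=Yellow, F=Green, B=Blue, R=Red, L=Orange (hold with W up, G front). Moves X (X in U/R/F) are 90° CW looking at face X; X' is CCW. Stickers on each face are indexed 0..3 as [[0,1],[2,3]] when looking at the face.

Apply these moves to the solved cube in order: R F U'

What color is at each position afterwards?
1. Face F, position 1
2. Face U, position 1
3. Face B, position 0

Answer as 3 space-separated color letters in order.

Answer: Y O W

Derivation:
After move 1 (R): R=RRRR U=WGWG F=GYGY D=YBYB B=WBWB
After move 2 (F): F=GGYY U=WGOO R=WRGR D=RRYB L=OYOB
After move 3 (U'): U=GOWO F=OYYY R=GGGR B=WRWB L=WBOB
Query 1: F[1] = Y
Query 2: U[1] = O
Query 3: B[0] = W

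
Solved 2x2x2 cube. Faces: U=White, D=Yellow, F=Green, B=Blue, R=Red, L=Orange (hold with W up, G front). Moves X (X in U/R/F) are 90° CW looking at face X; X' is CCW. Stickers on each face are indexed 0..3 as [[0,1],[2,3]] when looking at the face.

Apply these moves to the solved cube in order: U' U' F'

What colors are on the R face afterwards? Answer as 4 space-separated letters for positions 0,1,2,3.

After move 1 (U'): U=WWWW F=OOGG R=GGRR B=RRBB L=BBOO
After move 2 (U'): U=WWWW F=BBGG R=OORR B=GGBB L=RROO
After move 3 (F'): F=BGBG U=WWOR R=YOYR D=ROYY L=RWOW
Query: R face = YOYR

Answer: Y O Y R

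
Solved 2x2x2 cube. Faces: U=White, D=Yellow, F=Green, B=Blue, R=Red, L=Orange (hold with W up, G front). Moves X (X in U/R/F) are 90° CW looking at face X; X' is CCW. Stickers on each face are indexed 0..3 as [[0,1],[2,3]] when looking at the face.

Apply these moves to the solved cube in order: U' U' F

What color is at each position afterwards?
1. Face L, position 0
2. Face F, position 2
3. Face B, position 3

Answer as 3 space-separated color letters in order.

Answer: R G B

Derivation:
After move 1 (U'): U=WWWW F=OOGG R=GGRR B=RRBB L=BBOO
After move 2 (U'): U=WWWW F=BBGG R=OORR B=GGBB L=RROO
After move 3 (F): F=GBGB U=WWOR R=WOWR D=ROYY L=RYOY
Query 1: L[0] = R
Query 2: F[2] = G
Query 3: B[3] = B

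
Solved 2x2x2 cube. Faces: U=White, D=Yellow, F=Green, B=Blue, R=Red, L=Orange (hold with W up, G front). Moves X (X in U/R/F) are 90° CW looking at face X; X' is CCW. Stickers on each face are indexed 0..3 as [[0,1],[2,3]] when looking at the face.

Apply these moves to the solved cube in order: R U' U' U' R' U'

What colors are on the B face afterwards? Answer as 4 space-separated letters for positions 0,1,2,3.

After move 1 (R): R=RRRR U=WGWG F=GYGY D=YBYB B=WBWB
After move 2 (U'): U=GGWW F=OOGY R=GYRR B=RRWB L=WBOO
After move 3 (U'): U=GWGW F=WBGY R=OORR B=GYWB L=RROO
After move 4 (U'): U=WWGG F=RRGY R=WBRR B=OOWB L=GYOO
After move 5 (R'): R=BRWR U=WWGO F=RWGG D=YRYY B=BOBB
After move 6 (U'): U=WOWG F=GYGG R=RWWR B=BRBB L=BOOO
Query: B face = BRBB

Answer: B R B B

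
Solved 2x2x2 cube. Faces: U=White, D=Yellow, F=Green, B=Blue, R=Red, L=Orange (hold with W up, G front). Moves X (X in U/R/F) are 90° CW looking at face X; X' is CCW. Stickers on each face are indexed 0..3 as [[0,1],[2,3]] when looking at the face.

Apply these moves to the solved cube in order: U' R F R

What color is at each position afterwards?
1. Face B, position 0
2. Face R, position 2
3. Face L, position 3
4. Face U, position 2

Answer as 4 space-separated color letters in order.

After move 1 (U'): U=WWWW F=OOGG R=GGRR B=RRBB L=BBOO
After move 2 (R): R=RGRG U=WOWG F=OYGY D=YBYR B=WRWB
After move 3 (F): F=GOYY U=WOOB R=WGGG D=RRYR L=BYOB
After move 4 (R): R=GWGG U=WOOY F=GRYR D=RWYW B=BROB
Query 1: B[0] = B
Query 2: R[2] = G
Query 3: L[3] = B
Query 4: U[2] = O

Answer: B G B O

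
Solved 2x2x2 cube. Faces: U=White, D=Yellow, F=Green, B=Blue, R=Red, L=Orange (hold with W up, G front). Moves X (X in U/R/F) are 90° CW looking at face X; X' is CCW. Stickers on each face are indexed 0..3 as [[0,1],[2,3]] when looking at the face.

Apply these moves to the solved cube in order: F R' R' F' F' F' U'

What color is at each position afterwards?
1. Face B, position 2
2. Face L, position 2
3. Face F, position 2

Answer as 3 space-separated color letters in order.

Answer: G O B

Derivation:
After move 1 (F): F=GGGG U=WWOO R=WRWR D=RRYY L=OYOY
After move 2 (R'): R=RRWW U=WBOB F=GWGO D=RGYG B=YBRB
After move 3 (R'): R=RWRW U=WROY F=GBGB D=RWYO B=GBGB
After move 4 (F'): F=BBGG U=WRRR R=WWRW D=YYYO L=OYOO
After move 5 (F'): F=BGBG U=WRWR R=YWYW D=YOYO L=OROR
After move 6 (F'): F=GGBB U=WRYY R=OWYW D=RRYO L=OROW
After move 7 (U'): U=RYWY F=ORBB R=GGYW B=OWGB L=GBOW
Query 1: B[2] = G
Query 2: L[2] = O
Query 3: F[2] = B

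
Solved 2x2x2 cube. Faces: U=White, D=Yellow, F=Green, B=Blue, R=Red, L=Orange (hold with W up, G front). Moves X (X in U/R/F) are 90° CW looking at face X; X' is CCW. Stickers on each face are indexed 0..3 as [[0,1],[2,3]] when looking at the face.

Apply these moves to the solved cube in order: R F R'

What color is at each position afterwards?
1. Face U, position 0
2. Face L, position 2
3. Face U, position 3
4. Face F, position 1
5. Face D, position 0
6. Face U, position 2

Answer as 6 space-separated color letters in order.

Answer: W O W G R O

Derivation:
After move 1 (R): R=RRRR U=WGWG F=GYGY D=YBYB B=WBWB
After move 2 (F): F=GGYY U=WGOO R=WRGR D=RRYB L=OYOB
After move 3 (R'): R=RRWG U=WWOW F=GGYO D=RGYY B=BBRB
Query 1: U[0] = W
Query 2: L[2] = O
Query 3: U[3] = W
Query 4: F[1] = G
Query 5: D[0] = R
Query 6: U[2] = O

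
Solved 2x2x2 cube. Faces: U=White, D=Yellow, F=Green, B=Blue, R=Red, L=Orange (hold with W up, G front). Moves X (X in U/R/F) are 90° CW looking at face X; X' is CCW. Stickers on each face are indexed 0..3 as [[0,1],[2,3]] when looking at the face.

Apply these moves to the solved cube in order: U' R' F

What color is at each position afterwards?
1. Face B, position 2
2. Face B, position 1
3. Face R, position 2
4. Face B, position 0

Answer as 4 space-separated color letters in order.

Answer: Y R R Y

Derivation:
After move 1 (U'): U=WWWW F=OOGG R=GGRR B=RRBB L=BBOO
After move 2 (R'): R=GRGR U=WBWR F=OWGW D=YOYG B=YRYB
After move 3 (F): F=GOWW U=WBOB R=WRRR D=GGYG L=BYOO
Query 1: B[2] = Y
Query 2: B[1] = R
Query 3: R[2] = R
Query 4: B[0] = Y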